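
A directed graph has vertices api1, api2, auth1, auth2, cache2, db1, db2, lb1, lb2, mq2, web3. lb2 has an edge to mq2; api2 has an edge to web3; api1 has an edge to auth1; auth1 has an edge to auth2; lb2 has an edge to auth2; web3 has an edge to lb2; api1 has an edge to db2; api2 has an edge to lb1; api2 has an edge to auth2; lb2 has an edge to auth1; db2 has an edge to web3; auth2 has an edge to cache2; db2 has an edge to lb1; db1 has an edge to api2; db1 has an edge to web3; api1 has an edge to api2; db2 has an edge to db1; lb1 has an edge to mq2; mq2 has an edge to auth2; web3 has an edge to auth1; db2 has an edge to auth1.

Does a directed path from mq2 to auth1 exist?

Explore from mq2.
Distance 1: reach auth2.
Distance 2: reach cache2.
The search from mq2 is exhausted; no directed path reaches auth1.

No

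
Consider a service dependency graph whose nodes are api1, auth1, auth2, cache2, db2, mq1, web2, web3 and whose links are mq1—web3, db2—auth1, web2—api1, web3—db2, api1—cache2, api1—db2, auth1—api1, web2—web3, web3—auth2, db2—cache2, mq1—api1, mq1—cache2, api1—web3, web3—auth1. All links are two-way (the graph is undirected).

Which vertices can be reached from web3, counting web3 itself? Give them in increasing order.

Start at web3.
Its neighbours: api1, auth1, auth2, db2, mq1, web2.
Then their neighbours: cache2.
Every vertex is now reached.

api1, auth1, auth2, cache2, db2, mq1, web2, web3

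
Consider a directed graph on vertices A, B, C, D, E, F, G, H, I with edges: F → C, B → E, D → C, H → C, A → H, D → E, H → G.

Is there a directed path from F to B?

Explore from F.
Distance 1: reach C.
The search from F is exhausted; no directed path reaches B.

No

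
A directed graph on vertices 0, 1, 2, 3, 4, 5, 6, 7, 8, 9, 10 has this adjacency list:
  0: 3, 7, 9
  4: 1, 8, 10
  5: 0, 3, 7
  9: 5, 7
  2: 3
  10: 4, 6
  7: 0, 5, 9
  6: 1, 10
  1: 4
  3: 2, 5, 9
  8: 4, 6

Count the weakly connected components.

From 0: component {0, 2, 3, 5, 7, 9}.
From 1: component {1, 4, 6, 8, 10}.
That's 2 components.

2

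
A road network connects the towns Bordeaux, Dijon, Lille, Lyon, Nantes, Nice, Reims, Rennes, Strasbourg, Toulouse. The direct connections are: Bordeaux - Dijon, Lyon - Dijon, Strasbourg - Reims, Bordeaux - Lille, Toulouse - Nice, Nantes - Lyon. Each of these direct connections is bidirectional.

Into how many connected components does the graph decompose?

From Bordeaux: component {Bordeaux, Dijon, Lille, Lyon, Nantes}.
From Nice: component {Nice, Toulouse}.
From Reims: component {Reims, Strasbourg}.
From Rennes: component {Rennes}.
That's 4 components.

4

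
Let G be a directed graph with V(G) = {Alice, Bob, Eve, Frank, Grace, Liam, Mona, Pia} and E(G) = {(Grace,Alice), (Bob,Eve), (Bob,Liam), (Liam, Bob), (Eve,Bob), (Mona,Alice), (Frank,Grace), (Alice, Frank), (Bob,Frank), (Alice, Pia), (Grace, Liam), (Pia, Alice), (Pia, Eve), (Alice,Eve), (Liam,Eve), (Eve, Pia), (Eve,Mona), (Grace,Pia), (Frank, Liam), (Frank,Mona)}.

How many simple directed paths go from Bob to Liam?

Bob→Eve→Mona→Alice→Frank→Grace→Liam
Bob→Eve→Mona→Alice→Frank→Liam
Bob→Eve→Pia→Alice→Frank→Grace→Liam
Bob→Eve→Pia→Alice→Frank→Liam
Bob→Frank→Grace→Liam
Bob→Frank→Liam
Bob→Liam

7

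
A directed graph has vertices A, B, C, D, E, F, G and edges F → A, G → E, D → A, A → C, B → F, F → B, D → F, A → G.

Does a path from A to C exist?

Yes

Explore from A.
Distance 1: reach C, G.
Found C.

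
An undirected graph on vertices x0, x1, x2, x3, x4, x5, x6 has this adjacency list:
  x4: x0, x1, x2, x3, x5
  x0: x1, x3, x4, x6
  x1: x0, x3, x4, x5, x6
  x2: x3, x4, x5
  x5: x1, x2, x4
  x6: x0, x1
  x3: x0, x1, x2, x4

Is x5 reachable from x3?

Explore from x3.
Distance 1: reach x0, x1, x2, x4.
Distance 2: reach x5, x6.
Found x5.

Yes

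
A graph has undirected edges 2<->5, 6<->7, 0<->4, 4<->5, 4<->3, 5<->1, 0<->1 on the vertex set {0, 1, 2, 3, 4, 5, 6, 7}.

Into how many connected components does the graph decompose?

2

From 0: component {0, 1, 2, 3, 4, 5}.
From 6: component {6, 7}.
That's 2 components.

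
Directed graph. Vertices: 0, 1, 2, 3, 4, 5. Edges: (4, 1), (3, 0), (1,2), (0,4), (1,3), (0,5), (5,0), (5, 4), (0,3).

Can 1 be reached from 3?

Explore from 3.
Distance 1: reach 0.
Distance 2: reach 4, 5.
Distance 3: reach 1.
Found 1.

Yes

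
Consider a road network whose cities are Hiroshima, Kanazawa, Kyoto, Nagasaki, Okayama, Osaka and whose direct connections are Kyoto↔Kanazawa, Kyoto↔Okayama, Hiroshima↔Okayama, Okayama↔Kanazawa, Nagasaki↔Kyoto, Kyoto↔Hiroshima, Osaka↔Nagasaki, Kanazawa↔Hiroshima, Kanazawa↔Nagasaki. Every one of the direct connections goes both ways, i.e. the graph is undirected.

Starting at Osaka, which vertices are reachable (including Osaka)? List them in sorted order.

Start at Osaka.
Its neighbours: Nagasaki.
Then their neighbours: Kanazawa, Kyoto.
Then next layer: Hiroshima, Okayama.
Every vertex is now reached.

Hiroshima, Kanazawa, Kyoto, Nagasaki, Okayama, Osaka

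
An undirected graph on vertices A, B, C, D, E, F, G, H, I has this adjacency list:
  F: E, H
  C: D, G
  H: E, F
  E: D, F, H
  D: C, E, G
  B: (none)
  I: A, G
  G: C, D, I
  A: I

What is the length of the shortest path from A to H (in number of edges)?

Distance 0: A.
Distance 1: I.
Distance 2: G.
Distance 3: C, D.
Distance 4: E.
Distance 5: F, H — contains H.

5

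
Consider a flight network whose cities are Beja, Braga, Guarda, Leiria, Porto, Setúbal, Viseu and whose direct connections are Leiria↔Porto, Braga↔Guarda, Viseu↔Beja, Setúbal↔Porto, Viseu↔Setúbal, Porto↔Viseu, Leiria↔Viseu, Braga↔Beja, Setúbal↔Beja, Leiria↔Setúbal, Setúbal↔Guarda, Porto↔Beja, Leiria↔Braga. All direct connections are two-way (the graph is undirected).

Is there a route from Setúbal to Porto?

Explore from Setúbal.
Distance 1: reach Beja, Guarda, Leiria, Porto, Viseu.
Found Porto.

Yes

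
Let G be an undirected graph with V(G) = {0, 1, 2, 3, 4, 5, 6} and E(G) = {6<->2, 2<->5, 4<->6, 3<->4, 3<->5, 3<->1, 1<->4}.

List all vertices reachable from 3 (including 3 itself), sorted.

Start at 3.
Its neighbours: 1, 4, 5.
Then their neighbours: 2, 6.
Nothing further is reachable.

1, 2, 3, 4, 5, 6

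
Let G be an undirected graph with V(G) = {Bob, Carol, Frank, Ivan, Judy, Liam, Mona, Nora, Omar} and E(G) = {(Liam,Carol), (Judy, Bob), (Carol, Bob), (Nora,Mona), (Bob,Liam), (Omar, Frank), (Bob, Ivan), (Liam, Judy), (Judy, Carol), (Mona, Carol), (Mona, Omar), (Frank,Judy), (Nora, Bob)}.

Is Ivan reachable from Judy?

Explore from Judy.
Distance 1: reach Bob, Carol, Frank, Liam.
Distance 2: reach Ivan, Mona, Nora, Omar.
Found Ivan.

Yes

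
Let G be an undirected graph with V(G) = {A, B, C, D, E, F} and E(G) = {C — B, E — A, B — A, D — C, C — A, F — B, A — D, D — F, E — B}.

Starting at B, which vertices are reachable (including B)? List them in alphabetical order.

Start at B.
Its neighbours: A, C, E, F.
Then their neighbours: D.
Every vertex is now reached.

A, B, C, D, E, F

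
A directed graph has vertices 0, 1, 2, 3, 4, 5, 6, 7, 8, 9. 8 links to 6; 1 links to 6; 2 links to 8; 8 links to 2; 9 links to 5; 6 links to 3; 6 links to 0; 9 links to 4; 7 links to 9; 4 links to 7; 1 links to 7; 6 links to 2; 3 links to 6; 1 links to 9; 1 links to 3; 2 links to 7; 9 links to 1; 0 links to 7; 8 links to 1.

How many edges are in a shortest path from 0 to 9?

2

Distance 0: 0.
Distance 1: 7.
Distance 2: 9 — contains 9.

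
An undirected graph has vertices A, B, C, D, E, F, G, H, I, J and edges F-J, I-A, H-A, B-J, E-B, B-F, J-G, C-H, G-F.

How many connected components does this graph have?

From A: component {A, C, H, I}.
From B: component {B, E, F, G, J}.
From D: component {D}.
That's 3 components.

3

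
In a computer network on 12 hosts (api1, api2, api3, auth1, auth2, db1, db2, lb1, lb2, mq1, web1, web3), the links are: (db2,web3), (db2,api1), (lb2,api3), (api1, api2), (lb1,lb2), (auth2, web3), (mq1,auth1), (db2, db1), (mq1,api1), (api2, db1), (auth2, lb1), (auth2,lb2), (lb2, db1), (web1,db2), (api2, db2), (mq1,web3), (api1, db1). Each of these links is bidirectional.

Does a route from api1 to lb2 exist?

Yes

Explore from api1.
Distance 1: reach api2, db1, db2, mq1.
Distance 2: reach auth1, lb2, web1, web3.
Found lb2.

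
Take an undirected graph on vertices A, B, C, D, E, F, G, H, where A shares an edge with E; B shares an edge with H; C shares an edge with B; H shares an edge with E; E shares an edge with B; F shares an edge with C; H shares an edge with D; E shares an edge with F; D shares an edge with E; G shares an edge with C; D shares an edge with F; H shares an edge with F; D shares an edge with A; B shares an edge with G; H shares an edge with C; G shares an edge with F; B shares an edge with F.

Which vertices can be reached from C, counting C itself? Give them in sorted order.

Start at C.
Its neighbours: B, F, G, H.
Then their neighbours: D, E.
Then next layer: A.
Every vertex is now reached.

A, B, C, D, E, F, G, H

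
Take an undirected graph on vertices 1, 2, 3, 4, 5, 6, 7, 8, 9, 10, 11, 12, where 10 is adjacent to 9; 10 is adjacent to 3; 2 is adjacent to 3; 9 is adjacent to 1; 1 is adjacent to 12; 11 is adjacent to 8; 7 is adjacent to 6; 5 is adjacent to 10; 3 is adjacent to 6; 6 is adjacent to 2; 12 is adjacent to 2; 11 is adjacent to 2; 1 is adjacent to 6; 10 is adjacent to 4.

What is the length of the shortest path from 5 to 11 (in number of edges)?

Distance 0: 5.
Distance 1: 10.
Distance 2: 3, 4, 9.
Distance 3: 1, 2, 6.
Distance 4: 7, 11, 12 — contains 11.

4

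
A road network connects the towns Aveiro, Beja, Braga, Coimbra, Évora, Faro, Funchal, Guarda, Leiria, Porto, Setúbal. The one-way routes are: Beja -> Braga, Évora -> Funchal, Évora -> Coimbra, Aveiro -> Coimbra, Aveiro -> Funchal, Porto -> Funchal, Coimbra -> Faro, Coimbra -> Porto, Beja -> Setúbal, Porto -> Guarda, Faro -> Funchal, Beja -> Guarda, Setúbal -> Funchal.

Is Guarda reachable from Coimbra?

Explore from Coimbra.
Distance 1: reach Faro, Porto.
Distance 2: reach Funchal, Guarda.
Found Guarda.

Yes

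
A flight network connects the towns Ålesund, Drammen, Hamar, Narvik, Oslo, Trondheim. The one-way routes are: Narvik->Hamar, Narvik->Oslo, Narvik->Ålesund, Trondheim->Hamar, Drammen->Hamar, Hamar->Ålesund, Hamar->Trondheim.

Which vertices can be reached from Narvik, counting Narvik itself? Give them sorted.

Ålesund, Hamar, Narvik, Oslo, Trondheim

Start at Narvik.
Its neighbours: Ålesund, Hamar, Oslo.
Then their neighbours: Trondheim.
Nothing further is reachable.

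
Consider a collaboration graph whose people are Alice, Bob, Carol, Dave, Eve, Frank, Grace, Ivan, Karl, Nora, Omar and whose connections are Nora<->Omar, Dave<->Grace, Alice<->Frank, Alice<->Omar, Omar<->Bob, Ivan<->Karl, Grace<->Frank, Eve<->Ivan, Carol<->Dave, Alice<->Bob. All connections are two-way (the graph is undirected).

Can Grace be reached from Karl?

No

Explore from Karl.
Distance 1: reach Ivan.
Distance 2: reach Eve.
The search is exhausted without reaching Grace; it lies in a different component.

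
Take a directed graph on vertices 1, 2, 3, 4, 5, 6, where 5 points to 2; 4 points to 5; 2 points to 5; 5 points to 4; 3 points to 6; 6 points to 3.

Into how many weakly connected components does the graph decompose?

From 1: component {1}.
From 2: component {2, 4, 5}.
From 3: component {3, 6}.
That's 3 components.

3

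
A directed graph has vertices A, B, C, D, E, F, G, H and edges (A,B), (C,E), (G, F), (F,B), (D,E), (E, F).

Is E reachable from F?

Explore from F.
Distance 1: reach B.
The search from F is exhausted; no directed path reaches E.

No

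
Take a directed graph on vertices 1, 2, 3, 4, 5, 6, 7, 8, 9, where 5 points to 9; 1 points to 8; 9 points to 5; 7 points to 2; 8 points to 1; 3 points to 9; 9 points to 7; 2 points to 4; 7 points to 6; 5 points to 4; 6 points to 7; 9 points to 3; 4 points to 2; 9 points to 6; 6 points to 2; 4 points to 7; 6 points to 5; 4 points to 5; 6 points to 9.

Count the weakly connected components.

From 1: component {1, 8}.
From 2: component {2, 3, 4, 5, 6, 7, 9}.
That's 2 components.

2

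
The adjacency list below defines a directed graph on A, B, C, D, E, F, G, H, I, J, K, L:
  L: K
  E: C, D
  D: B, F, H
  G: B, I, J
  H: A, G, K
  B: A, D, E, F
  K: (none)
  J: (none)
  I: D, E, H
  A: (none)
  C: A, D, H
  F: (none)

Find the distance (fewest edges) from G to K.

3

Distance 0: G.
Distance 1: B, I, J.
Distance 2: A, D, E, F, H.
Distance 3: C, K — contains K.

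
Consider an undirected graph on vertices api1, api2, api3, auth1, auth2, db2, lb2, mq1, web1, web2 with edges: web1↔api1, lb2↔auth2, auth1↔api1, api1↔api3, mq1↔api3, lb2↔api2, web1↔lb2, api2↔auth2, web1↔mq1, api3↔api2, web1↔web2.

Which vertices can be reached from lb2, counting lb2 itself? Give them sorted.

Start at lb2.
Its neighbours: api2, auth2, web1.
Then their neighbours: api1, api3, mq1, web2.
Then next layer: auth1.
Nothing further is reachable.

api1, api2, api3, auth1, auth2, lb2, mq1, web1, web2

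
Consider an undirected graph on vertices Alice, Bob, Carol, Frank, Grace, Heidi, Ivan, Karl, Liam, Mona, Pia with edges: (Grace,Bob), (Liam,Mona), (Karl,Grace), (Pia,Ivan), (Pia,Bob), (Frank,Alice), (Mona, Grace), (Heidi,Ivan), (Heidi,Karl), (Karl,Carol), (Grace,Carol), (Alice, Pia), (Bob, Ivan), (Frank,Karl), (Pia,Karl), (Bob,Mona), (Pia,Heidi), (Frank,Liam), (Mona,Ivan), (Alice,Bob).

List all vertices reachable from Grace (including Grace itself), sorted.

Alice, Bob, Carol, Frank, Grace, Heidi, Ivan, Karl, Liam, Mona, Pia

Start at Grace.
Its neighbours: Bob, Carol, Karl, Mona.
Then their neighbours: Alice, Frank, Heidi, Ivan, Liam, Pia.
Every vertex is now reached.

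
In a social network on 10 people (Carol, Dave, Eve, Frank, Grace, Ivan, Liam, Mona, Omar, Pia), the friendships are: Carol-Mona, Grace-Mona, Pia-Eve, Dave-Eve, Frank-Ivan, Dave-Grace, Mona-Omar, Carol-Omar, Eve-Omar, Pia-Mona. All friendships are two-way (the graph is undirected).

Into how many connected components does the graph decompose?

From Carol: component {Carol, Dave, Eve, Grace, Mona, Omar, Pia}.
From Frank: component {Frank, Ivan}.
From Liam: component {Liam}.
That's 3 components.

3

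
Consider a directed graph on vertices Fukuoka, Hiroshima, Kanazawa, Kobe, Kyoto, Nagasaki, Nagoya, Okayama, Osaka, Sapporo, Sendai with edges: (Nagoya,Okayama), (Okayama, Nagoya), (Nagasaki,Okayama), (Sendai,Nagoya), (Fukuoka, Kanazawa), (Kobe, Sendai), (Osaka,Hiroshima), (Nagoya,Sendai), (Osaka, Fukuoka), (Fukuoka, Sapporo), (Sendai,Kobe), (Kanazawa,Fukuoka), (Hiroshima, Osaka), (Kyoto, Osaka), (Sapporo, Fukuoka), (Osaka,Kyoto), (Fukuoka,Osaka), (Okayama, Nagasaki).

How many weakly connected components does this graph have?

2

From Fukuoka: component {Fukuoka, Hiroshima, Kanazawa, Kyoto, Osaka, Sapporo}.
From Kobe: component {Kobe, Nagasaki, Nagoya, Okayama, Sendai}.
That's 2 components.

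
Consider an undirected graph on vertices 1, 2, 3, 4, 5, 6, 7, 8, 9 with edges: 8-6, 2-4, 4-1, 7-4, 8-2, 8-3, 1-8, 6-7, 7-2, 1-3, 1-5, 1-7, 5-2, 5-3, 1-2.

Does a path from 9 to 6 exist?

9 has no edges, so nothing is reachable from it.

No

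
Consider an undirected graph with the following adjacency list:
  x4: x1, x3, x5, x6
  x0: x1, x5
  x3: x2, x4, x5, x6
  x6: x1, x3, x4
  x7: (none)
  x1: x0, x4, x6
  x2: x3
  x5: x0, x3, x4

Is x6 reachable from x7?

x7 has no edges, so nothing is reachable from it.

No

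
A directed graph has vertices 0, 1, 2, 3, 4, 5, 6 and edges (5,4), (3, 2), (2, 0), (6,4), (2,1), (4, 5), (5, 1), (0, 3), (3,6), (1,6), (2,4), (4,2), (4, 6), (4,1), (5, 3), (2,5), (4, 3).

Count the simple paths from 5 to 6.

5→1→6
5→3→2→1→6
5→3→2→4→1→6
5→3→2→4→6
5→3→6
5→4→1→6
5→4→2→0→3→6
5→4→2→1→6
5→4→3→2→1→6
5→4→3→6
5→4→6

11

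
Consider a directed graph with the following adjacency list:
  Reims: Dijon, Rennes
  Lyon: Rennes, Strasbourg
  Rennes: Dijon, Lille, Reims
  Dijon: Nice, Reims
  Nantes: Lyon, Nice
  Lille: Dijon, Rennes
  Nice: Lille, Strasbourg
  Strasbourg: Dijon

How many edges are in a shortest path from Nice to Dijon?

2

Distance 0: Nice.
Distance 1: Lille, Strasbourg.
Distance 2: Dijon, Rennes — contains Dijon.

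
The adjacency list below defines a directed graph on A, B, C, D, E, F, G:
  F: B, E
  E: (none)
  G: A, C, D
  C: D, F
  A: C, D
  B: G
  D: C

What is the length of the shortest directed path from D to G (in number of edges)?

4

Distance 0: D.
Distance 1: C.
Distance 2: F.
Distance 3: B, E.
Distance 4: G — contains G.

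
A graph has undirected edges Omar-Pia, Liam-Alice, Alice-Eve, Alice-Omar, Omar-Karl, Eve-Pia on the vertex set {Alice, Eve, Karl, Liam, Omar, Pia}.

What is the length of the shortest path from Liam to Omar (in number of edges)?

Distance 0: Liam.
Distance 1: Alice.
Distance 2: Eve, Omar — contains Omar.

2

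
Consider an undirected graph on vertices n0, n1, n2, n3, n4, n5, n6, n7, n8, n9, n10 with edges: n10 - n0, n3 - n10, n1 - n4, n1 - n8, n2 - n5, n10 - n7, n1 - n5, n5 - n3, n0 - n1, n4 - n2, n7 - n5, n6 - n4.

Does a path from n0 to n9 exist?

Explore from n0.
Distance 1: reach n1, n10.
Distance 2: reach n3, n4, n5, n7, n8.
Distance 3: reach n2, n6.
The search is exhausted without reaching n9; it lies in a different component.

No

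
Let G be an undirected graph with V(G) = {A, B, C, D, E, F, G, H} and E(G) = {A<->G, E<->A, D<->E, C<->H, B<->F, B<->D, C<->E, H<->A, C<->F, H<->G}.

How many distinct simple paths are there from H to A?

4

H–A
H–C–E–A
H–C–F–B–D–E–A
H–G–A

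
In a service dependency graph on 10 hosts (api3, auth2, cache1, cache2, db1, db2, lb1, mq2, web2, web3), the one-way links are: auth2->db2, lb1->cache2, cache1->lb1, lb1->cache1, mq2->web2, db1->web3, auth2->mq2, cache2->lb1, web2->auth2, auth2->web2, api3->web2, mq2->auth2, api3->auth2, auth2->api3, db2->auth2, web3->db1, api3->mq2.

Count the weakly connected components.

From api3: component {api3, auth2, db2, mq2, web2}.
From cache1: component {cache1, cache2, lb1}.
From db1: component {db1, web3}.
That's 3 components.

3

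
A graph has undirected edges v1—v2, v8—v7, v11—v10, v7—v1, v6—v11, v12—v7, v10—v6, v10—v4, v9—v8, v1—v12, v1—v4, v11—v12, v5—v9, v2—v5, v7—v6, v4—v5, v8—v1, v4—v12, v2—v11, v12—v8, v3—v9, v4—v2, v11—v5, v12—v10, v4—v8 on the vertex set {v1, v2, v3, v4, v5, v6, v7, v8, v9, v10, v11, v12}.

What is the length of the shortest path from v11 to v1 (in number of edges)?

Distance 0: v11.
Distance 1: v2, v5, v6, v10, v12.
Distance 2: v1, v4, v7, v8, v9 — contains v1.

2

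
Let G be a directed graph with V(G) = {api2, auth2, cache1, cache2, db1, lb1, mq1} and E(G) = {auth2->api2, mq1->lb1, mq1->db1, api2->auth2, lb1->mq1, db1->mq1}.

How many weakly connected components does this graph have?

4

From api2: component {api2, auth2}.
From cache1: component {cache1}.
From cache2: component {cache2}.
From db1: component {db1, lb1, mq1}.
That's 4 components.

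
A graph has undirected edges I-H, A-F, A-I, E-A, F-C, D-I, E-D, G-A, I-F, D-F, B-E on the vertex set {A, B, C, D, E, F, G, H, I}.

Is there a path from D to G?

Explore from D.
Distance 1: reach E, F, I.
Distance 2: reach A, B, C, H.
Distance 3: reach G.
Found G.

Yes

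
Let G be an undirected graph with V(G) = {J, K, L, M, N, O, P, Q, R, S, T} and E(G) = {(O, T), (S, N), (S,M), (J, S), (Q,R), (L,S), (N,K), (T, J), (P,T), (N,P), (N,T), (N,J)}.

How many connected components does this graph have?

From J: component {J, K, L, M, N, O, P, S, T}.
From Q: component {Q, R}.
That's 2 components.

2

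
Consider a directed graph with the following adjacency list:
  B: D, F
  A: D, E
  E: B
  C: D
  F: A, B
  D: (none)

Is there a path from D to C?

D has no outgoing edges, so nothing is reachable from it.

No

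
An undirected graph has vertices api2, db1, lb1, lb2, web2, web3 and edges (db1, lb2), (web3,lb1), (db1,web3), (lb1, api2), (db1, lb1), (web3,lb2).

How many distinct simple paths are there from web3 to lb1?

web3–db1–lb1
web3–lb1
web3–lb2–db1–lb1

3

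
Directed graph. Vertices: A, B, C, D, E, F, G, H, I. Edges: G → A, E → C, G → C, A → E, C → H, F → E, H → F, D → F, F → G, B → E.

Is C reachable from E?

Yes

Explore from E.
Distance 1: reach C.
Found C.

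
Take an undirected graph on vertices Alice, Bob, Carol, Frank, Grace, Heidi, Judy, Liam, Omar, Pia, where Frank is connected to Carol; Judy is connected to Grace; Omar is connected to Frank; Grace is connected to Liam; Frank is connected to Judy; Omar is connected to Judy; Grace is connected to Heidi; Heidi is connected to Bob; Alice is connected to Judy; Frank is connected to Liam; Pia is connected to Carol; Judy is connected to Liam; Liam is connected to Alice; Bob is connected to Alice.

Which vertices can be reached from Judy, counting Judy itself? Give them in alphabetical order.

Start at Judy.
Its neighbours: Alice, Frank, Grace, Liam, Omar.
Then their neighbours: Bob, Carol, Heidi.
Then next layer: Pia.
Every vertex is now reached.

Alice, Bob, Carol, Frank, Grace, Heidi, Judy, Liam, Omar, Pia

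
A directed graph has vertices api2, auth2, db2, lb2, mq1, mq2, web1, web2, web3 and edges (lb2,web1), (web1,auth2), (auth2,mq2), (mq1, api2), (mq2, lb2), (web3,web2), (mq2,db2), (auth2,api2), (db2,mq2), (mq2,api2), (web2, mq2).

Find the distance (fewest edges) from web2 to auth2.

4

Distance 0: web2.
Distance 1: mq2.
Distance 2: api2, db2, lb2.
Distance 3: web1.
Distance 4: auth2 — contains auth2.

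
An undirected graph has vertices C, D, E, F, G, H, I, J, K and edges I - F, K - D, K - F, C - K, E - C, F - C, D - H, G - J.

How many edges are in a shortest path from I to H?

4

Distance 0: I.
Distance 1: F.
Distance 2: C, K.
Distance 3: D, E.
Distance 4: H — contains H.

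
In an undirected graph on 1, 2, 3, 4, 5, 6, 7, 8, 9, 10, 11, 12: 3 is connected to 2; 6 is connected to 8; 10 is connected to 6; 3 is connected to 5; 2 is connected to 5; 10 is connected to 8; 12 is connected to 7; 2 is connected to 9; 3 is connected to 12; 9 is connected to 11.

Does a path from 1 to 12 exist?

No

1 has no edges, so nothing is reachable from it.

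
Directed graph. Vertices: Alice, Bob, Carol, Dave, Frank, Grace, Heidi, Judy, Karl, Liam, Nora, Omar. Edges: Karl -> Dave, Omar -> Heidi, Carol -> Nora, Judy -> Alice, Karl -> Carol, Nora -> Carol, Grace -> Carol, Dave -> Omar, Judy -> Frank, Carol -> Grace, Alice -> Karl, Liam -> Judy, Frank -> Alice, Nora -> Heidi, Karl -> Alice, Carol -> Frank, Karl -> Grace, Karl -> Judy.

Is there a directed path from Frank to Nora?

Yes

Explore from Frank.
Distance 1: reach Alice.
Distance 2: reach Karl.
Distance 3: reach Carol, Dave, Grace, Judy.
Distance 4: reach Nora, Omar.
Found Nora.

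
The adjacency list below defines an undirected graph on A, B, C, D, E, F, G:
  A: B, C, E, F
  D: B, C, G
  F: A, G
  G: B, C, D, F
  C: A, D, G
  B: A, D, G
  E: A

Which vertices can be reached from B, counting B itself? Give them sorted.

Start at B.
Its neighbours: A, D, G.
Then their neighbours: C, E, F.
Every vertex is now reached.

A, B, C, D, E, F, G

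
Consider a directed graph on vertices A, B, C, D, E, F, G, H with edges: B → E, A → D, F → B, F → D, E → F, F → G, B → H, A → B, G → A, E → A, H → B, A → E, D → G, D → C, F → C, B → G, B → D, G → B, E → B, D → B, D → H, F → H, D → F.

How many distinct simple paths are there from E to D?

E→A→B→D
E→A→D
E→B→D
E→B→G→A→D
E→F→B→D
E→F→B→G→A→D
E→F→D
E→F→G→A→B→D
E→F→G→A→D
E→F→G→B→D
E→F→H→B→D
E→F→H→B→G→A→D

12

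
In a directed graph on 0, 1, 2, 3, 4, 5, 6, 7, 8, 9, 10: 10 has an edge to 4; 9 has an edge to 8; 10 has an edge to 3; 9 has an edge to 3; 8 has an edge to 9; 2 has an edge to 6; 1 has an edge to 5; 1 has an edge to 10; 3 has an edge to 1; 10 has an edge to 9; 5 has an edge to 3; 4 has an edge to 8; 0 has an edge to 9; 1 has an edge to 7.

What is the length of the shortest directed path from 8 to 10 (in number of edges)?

Distance 0: 8.
Distance 1: 9.
Distance 2: 3.
Distance 3: 1.
Distance 4: 5, 7, 10 — contains 10.

4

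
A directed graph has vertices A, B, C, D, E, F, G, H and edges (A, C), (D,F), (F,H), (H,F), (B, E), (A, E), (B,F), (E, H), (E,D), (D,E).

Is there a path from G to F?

No

G has no outgoing edges, so nothing is reachable from it.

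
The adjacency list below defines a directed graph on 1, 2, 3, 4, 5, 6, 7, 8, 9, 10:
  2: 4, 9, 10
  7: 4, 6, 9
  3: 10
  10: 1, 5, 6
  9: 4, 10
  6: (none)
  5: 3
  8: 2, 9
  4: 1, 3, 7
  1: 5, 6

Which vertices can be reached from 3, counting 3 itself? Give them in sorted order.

1, 3, 5, 6, 10

Start at 3.
Its neighbours: 10.
Then their neighbours: 1, 5, 6.
Nothing further is reachable.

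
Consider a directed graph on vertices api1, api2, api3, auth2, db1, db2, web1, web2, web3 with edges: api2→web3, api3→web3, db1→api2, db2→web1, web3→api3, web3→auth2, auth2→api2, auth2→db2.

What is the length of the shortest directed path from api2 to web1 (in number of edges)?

Distance 0: api2.
Distance 1: web3.
Distance 2: api3, auth2.
Distance 3: db2.
Distance 4: web1 — contains web1.

4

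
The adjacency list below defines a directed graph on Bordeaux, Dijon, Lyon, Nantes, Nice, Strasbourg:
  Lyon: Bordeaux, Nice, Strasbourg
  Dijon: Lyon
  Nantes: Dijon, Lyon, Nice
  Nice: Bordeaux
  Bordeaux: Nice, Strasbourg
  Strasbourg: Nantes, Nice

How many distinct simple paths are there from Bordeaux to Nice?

5

Bordeaux→Nice
Bordeaux→Strasbourg→Nantes→Dijon→Lyon→Nice
Bordeaux→Strasbourg→Nantes→Lyon→Nice
Bordeaux→Strasbourg→Nantes→Nice
Bordeaux→Strasbourg→Nice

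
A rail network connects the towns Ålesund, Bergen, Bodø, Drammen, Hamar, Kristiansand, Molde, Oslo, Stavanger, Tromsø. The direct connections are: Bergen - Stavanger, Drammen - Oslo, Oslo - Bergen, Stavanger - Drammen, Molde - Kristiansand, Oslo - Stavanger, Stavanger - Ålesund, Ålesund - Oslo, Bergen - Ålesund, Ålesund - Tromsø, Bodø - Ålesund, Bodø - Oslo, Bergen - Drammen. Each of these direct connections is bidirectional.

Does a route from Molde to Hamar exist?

No

Explore from Molde.
Distance 1: reach Kristiansand.
The search is exhausted without reaching Hamar; it lies in a different component.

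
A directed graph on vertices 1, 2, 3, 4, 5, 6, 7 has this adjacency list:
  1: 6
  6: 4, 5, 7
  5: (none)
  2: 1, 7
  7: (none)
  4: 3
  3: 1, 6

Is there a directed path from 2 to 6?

Yes

Explore from 2.
Distance 1: reach 1, 7.
Distance 2: reach 6.
Found 6.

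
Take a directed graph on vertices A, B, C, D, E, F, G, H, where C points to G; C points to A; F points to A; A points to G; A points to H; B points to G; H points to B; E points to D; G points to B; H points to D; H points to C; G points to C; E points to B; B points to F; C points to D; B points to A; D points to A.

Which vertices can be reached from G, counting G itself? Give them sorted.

Start at G.
Its neighbours: B, C.
Then their neighbours: A, D, F.
Then next layer: H.
Nothing further is reachable.

A, B, C, D, F, G, H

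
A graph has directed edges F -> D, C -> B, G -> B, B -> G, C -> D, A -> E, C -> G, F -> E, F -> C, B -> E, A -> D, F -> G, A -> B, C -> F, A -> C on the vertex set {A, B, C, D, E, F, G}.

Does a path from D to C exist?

No

D has no outgoing edges, so nothing is reachable from it.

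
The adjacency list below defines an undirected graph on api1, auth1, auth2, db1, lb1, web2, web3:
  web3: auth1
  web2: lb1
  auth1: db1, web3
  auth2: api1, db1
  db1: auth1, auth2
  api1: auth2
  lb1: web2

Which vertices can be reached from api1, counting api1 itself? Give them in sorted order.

Start at api1.
Its neighbours: auth2.
Then their neighbours: db1.
Then next layer: auth1.
Then next layer: web3.
Nothing further is reachable.

api1, auth1, auth2, db1, web3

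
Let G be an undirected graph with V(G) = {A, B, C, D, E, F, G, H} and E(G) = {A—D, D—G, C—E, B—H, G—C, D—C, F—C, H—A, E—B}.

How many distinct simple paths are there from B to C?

B–E–C
B–H–A–D–C
B–H–A–D–G–C

3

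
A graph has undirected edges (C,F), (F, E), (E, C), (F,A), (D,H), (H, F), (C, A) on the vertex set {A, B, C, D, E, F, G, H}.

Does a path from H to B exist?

No

Explore from H.
Distance 1: reach D, F.
Distance 2: reach A, C, E.
The search is exhausted without reaching B; it lies in a different component.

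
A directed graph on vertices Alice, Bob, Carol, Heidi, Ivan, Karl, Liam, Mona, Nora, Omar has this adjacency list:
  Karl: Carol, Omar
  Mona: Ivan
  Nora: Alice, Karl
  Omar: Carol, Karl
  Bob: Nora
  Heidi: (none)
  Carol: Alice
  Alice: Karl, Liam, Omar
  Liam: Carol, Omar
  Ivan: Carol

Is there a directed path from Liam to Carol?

Yes

Explore from Liam.
Distance 1: reach Carol, Omar.
Found Carol.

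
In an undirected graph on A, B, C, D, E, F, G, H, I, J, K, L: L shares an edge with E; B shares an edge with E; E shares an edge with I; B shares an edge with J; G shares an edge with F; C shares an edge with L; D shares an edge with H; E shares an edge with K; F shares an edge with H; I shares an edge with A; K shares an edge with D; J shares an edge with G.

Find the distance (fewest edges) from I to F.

Distance 0: I.
Distance 1: A, E.
Distance 2: B, K, L.
Distance 3: C, D, J.
Distance 4: G, H.
Distance 5: F — contains F.

5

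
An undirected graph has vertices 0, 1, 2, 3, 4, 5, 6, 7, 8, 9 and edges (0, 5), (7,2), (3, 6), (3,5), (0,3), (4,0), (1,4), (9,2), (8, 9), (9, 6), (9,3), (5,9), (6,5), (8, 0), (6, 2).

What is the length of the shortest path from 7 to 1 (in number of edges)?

6

Distance 0: 7.
Distance 1: 2.
Distance 2: 6, 9.
Distance 3: 3, 5, 8.
Distance 4: 0.
Distance 5: 4.
Distance 6: 1 — contains 1.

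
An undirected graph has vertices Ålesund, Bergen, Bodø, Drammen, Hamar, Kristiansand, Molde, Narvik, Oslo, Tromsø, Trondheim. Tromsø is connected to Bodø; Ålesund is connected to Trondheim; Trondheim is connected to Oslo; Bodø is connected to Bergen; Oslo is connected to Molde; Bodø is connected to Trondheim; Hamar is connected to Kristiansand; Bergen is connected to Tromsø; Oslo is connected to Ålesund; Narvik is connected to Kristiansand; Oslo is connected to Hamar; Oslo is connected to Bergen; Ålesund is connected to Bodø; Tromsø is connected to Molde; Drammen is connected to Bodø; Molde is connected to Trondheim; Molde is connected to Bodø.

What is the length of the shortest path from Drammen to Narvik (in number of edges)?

6

Distance 0: Drammen.
Distance 1: Bodø.
Distance 2: Ålesund, Bergen, Molde, Tromsø, Trondheim.
Distance 3: Oslo.
Distance 4: Hamar.
Distance 5: Kristiansand.
Distance 6: Narvik — contains Narvik.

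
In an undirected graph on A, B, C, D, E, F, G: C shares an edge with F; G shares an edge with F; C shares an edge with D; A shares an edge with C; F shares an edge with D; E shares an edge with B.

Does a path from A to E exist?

Explore from A.
Distance 1: reach C.
Distance 2: reach D, F.
Distance 3: reach G.
The search is exhausted without reaching E; it lies in a different component.

No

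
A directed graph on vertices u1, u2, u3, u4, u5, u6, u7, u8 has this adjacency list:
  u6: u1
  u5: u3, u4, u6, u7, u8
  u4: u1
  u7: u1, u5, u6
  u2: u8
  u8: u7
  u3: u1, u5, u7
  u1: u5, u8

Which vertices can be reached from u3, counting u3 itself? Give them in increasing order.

Start at u3.
Its neighbours: u1, u5, u7.
Then their neighbours: u4, u6, u8.
Nothing further is reachable.

u1, u3, u4, u5, u6, u7, u8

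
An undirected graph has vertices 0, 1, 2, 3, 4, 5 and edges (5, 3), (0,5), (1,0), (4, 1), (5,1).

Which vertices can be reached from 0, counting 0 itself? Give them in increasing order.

0, 1, 3, 4, 5

Start at 0.
Its neighbours: 1, 5.
Then their neighbours: 3, 4.
Nothing further is reachable.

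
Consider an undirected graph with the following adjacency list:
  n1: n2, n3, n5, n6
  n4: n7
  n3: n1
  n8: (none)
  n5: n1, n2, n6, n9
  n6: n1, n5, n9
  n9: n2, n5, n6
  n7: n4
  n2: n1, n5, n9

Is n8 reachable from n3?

No

Explore from n3.
Distance 1: reach n1.
Distance 2: reach n2, n5, n6.
Distance 3: reach n9.
The search is exhausted without reaching n8; it lies in a different component.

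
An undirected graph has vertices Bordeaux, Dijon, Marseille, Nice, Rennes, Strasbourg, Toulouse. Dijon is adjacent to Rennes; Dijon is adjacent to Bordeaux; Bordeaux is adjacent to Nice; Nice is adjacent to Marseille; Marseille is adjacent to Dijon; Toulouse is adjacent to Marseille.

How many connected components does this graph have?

From Bordeaux: component {Bordeaux, Dijon, Marseille, Nice, Rennes, Toulouse}.
From Strasbourg: component {Strasbourg}.
That's 2 components.

2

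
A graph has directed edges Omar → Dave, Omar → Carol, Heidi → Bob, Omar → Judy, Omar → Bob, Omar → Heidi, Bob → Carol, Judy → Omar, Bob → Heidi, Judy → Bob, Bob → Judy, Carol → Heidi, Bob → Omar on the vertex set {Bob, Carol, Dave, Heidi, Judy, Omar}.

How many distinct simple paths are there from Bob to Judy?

Bob→Judy
Bob→Omar→Judy

2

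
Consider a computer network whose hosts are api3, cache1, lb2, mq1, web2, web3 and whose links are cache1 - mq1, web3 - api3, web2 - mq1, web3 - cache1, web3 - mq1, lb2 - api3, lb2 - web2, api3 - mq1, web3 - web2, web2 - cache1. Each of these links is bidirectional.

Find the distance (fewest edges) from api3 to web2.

2

Distance 0: api3.
Distance 1: lb2, mq1, web3.
Distance 2: cache1, web2 — contains web2.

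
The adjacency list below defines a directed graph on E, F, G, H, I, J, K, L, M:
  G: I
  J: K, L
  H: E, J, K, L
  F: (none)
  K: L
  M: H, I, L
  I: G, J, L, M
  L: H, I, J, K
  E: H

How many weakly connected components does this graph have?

From E: component {E, G, H, I, J, K, L, M}.
From F: component {F}.
That's 2 components.

2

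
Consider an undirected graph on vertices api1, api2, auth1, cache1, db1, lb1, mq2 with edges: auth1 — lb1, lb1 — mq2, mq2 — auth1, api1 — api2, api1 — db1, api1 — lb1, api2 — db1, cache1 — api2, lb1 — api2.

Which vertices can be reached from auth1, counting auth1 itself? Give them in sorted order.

api1, api2, auth1, cache1, db1, lb1, mq2

Start at auth1.
Its neighbours: lb1, mq2.
Then their neighbours: api1, api2.
Then next layer: cache1, db1.
Every vertex is now reached.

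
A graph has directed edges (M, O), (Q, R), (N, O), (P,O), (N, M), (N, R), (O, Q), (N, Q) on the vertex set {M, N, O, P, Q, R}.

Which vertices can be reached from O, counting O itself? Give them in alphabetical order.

Start at O.
Its neighbours: Q.
Then their neighbours: R.
Nothing further is reachable.

O, Q, R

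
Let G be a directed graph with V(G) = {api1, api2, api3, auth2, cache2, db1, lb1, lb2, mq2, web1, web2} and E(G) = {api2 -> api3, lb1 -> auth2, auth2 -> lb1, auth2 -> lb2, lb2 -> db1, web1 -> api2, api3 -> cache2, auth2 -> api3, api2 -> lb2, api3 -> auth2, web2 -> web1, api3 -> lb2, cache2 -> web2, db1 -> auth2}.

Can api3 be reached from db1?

Explore from db1.
Distance 1: reach auth2.
Distance 2: reach api3, lb1, lb2.
Found api3.

Yes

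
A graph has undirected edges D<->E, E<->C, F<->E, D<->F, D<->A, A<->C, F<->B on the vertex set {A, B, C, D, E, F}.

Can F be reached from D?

Explore from D.
Distance 1: reach A, E, F.
Found F.

Yes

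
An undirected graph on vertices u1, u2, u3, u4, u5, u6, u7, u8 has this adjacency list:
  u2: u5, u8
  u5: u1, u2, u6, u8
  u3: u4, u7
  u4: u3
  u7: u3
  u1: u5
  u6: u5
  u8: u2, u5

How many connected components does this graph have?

2

From u1: component {u1, u2, u5, u6, u8}.
From u3: component {u3, u4, u7}.
That's 2 components.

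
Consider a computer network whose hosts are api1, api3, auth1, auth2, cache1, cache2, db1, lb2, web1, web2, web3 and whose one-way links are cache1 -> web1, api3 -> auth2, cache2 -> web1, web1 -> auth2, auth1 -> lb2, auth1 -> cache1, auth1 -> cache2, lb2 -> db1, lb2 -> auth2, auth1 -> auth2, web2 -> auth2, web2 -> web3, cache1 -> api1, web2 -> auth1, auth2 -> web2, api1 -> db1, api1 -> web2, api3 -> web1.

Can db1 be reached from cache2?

Yes

Explore from cache2.
Distance 1: reach web1.
Distance 2: reach auth2.
Distance 3: reach web2.
Distance 4: reach auth1, web3.
Distance 5: reach cache1, lb2.
Distance 6: reach api1, db1.
Found db1.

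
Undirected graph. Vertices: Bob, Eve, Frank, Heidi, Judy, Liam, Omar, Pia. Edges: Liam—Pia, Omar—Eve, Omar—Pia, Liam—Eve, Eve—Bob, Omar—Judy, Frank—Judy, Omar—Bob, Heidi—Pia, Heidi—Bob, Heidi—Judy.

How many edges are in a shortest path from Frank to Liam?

4

Distance 0: Frank.
Distance 1: Judy.
Distance 2: Heidi, Omar.
Distance 3: Bob, Eve, Pia.
Distance 4: Liam — contains Liam.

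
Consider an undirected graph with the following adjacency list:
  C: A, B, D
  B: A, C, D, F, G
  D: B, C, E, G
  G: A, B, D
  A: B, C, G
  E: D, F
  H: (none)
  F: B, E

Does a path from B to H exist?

Explore from B.
Distance 1: reach A, C, D, F, G.
Distance 2: reach E.
The search is exhausted without reaching H; it lies in a different component.

No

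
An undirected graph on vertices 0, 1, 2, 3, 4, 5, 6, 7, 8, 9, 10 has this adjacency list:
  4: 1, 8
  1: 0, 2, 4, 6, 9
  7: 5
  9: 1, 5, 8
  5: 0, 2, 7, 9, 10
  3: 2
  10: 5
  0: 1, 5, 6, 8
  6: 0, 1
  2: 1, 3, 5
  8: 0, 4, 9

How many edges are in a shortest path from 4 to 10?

4

Distance 0: 4.
Distance 1: 1, 8.
Distance 2: 0, 2, 6, 9.
Distance 3: 3, 5.
Distance 4: 7, 10 — contains 10.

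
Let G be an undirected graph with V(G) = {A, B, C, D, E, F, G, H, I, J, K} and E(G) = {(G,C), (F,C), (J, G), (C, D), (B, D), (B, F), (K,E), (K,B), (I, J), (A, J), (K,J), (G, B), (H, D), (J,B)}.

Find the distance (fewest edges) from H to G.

Distance 0: H.
Distance 1: D.
Distance 2: B, C.
Distance 3: F, G, J, K — contains G.

3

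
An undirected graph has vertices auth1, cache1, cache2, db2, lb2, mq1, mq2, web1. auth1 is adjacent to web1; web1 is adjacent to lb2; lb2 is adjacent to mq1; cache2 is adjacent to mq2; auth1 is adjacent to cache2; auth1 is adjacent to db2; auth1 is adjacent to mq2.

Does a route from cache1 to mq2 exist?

cache1 has no edges, so nothing is reachable from it.

No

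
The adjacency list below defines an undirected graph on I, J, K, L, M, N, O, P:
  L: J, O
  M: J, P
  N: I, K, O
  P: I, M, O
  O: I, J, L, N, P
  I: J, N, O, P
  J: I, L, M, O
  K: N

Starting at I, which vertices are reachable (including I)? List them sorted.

I, J, K, L, M, N, O, P

Start at I.
Its neighbours: J, N, O, P.
Then their neighbours: K, L, M.
Every vertex is now reached.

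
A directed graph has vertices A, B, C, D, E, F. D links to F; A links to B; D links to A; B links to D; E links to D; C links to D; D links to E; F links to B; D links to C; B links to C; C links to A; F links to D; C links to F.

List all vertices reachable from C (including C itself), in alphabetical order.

Start at C.
Its neighbours: A, D, F.
Then their neighbours: B, E.
Every vertex is now reached.

A, B, C, D, E, F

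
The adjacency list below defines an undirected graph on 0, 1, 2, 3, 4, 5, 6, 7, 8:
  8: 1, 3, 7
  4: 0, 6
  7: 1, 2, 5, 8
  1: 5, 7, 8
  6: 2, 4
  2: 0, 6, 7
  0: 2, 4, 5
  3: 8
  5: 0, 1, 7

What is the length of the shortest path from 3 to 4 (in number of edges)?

5

Distance 0: 3.
Distance 1: 8.
Distance 2: 1, 7.
Distance 3: 2, 5.
Distance 4: 0, 6.
Distance 5: 4 — contains 4.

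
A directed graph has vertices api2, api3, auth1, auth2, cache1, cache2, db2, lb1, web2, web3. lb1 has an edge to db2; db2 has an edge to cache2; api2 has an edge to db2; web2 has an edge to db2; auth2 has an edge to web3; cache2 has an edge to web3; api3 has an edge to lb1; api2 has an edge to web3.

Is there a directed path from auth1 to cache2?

No

auth1 has no outgoing edges, so nothing is reachable from it.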